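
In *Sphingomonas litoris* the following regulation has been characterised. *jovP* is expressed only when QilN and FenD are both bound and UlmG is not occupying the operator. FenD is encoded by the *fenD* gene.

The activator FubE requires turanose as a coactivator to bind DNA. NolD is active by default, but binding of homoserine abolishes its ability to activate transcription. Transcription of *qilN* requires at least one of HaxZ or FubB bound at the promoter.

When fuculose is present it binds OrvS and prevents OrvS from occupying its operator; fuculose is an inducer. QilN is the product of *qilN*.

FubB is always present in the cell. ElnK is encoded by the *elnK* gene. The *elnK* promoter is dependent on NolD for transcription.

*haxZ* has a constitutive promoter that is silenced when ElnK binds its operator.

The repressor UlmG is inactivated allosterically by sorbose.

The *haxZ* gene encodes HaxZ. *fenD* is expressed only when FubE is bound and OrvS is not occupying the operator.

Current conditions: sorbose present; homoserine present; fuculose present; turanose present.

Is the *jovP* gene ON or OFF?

Homoserine is present, so NolD is inactive.
Required activator NolD is absent, so *elnK* is not transcribed.
So ElnK is not produced.
With no repressor bound, *haxZ* is transcribed.
So HaxZ is produced and active.
FubB is produced constitutively and is active.
Activator HaxZ is present, so *qilN* is transcribed.
So QilN is produced and active.
Turanose is present, so FubE is active.
Fuculose is present, so OrvS is inactive.
No repressor is bound and FubE is active, so *fenD* is transcribed.
So FenD is produced and active.
Sorbose is present, so UlmG is inactive.
No repressor is bound and QilN and FenD are active, so *jovP* is transcribed.

ON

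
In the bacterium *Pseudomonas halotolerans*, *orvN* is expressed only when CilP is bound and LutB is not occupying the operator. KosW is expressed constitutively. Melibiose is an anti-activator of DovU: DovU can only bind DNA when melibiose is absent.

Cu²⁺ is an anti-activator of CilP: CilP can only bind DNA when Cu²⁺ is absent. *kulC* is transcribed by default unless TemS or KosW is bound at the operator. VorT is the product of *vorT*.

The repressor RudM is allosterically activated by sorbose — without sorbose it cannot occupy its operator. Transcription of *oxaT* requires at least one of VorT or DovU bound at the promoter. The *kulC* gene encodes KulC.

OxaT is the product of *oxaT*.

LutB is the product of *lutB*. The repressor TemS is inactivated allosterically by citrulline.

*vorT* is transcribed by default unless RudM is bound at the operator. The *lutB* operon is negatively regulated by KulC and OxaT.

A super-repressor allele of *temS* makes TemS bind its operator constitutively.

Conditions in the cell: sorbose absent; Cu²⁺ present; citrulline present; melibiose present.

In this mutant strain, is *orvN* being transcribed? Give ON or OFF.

OFF

Cu²⁺ is present, so CilP is inactive.
TemS is constitutively active in this strain.
KosW is produced constitutively and is active.
With repressor TemS bound, *kulC* is not transcribed.
So KulC is not produced.
Sorbose is absent, so RudM is inactive.
With no repressor bound, *vorT* is transcribed.
So VorT is produced and active.
Melibiose is present, so DovU is inactive.
Activator VorT is present, so *oxaT* is transcribed.
So OxaT is produced and active.
With repressor OxaT bound, *lutB* is not transcribed.
So LutB is not produced.
Required activator CilP is absent, so *orvN* is not transcribed.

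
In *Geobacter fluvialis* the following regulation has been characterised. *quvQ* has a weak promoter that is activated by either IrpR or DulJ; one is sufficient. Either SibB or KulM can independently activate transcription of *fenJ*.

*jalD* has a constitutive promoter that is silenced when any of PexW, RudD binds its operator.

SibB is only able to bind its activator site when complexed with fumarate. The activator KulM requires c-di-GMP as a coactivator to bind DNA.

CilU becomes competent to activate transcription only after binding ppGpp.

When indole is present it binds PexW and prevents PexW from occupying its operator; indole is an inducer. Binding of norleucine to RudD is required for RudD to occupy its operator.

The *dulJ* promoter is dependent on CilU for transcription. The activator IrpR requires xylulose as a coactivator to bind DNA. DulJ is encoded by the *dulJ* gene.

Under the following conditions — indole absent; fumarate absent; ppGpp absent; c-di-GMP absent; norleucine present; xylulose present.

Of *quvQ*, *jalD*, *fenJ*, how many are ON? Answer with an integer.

Xylulose is present, so IrpR is active.
ppGpp is absent, so CilU is inactive.
Required activator CilU is absent, so *dulJ* is not transcribed.
So DulJ is not produced.
Activator IrpR is present, so *quvQ* is transcribed.
→ *quvQ* is ON.
Indole is absent, so PexW is active.
Norleucine is present, so RudD is active.
With repressor PexW bound, *jalD* is not transcribed.
→ *jalD* is OFF.
Fumarate is absent, so SibB is inactive.
c-di-GMP is absent, so KulM is inactive.
No activator is available at the *fenJ* promoter, so *fenJ* is not transcribed.
→ *fenJ* is OFF.
1 of the 3 genes is transcribed.

1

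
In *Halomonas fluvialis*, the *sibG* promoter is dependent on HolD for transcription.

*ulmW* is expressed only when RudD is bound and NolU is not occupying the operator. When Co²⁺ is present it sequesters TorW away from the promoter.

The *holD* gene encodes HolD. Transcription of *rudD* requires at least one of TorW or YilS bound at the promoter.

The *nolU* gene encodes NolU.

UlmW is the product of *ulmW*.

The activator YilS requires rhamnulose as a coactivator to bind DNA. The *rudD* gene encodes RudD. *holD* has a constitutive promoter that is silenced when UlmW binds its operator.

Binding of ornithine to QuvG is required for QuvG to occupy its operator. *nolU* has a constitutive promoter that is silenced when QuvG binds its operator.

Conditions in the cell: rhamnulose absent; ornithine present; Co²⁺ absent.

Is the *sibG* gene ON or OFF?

OFF

Ornithine is present, so QuvG is active.
With repressor QuvG bound, *nolU* is not transcribed.
So NolU is not produced.
Co²⁺ is absent, so TorW is active.
Rhamnulose is absent, so YilS is inactive.
Activator TorW is present, so *rudD* is transcribed.
So RudD is produced and active.
No repressor is bound and RudD is active, so *ulmW* is transcribed.
So UlmW is produced and active.
With repressor UlmW bound, *holD* is not transcribed.
So HolD is not produced.
Required activator HolD is absent, so *sibG* is not transcribed.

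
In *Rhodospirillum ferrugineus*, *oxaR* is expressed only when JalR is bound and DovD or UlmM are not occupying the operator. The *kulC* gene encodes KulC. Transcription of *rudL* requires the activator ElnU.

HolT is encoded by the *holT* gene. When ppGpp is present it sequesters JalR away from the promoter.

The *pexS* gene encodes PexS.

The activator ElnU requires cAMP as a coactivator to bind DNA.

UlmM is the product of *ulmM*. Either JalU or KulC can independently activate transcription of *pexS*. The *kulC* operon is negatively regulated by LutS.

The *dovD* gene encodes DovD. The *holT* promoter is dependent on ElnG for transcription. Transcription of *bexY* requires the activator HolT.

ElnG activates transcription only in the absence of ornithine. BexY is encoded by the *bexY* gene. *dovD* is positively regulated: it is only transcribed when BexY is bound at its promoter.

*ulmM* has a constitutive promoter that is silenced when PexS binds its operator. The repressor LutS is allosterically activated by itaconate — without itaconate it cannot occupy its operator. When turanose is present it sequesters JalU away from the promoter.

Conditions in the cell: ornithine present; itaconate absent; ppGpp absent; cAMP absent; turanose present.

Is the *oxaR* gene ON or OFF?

ON

Ornithine is present, so ElnG is inactive.
Required activator ElnG is absent, so *holT* is not transcribed.
So HolT is not produced.
Required activator HolT is absent, so *bexY* is not transcribed.
So BexY is not produced.
Required activator BexY is absent, so *dovD* is not transcribed.
So DovD is not produced.
Turanose is present, so JalU is inactive.
Itaconate is absent, so LutS is inactive.
With no repressor bound, *kulC* is transcribed.
So KulC is produced and active.
Activator KulC is present, so *pexS* is transcribed.
So PexS is produced and active.
With repressor PexS bound, *ulmM* is not transcribed.
So UlmM is not produced.
ppGpp is absent, so JalR is active.
No repressor is bound and JalR is active, so *oxaR* is transcribed.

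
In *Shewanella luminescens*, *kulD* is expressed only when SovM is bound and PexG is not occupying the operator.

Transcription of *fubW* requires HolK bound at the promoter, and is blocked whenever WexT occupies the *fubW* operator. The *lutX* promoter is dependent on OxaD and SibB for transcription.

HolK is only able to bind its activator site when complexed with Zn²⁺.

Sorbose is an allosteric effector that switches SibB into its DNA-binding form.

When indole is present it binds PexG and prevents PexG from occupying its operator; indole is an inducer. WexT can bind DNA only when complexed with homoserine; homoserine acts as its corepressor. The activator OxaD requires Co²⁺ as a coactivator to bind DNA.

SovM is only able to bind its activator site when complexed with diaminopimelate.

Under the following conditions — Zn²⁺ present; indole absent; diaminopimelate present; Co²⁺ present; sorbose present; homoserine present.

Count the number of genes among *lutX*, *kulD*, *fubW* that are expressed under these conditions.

1

Co²⁺ is present, so OxaD is active.
Sorbose is present, so SibB is active.
No repressor is bound and OxaD and SibB are active, so *lutX* is transcribed.
→ *lutX* is ON.
Indole is absent, so PexG is active.
Diaminopimelate is present, so SovM is active.
With repressor PexG bound, *kulD* is not transcribed.
→ *kulD* is OFF.
Zn²⁺ is present, so HolK is active.
Homoserine is present, so WexT is active.
With repressor WexT bound, *fubW* is not transcribed.
→ *fubW* is OFF.
1 of the 3 genes is transcribed.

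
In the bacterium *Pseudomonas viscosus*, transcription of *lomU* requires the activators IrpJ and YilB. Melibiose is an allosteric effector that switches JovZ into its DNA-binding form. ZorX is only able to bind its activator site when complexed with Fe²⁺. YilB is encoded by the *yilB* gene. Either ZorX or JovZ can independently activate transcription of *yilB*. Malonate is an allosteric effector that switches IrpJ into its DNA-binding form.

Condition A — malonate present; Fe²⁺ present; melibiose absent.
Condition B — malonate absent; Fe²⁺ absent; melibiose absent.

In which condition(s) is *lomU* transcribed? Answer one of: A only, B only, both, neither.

A only

Condition A:
Malonate is present, so IrpJ is active.
Fe²⁺ is present, so ZorX is active.
Melibiose is absent, so JovZ is inactive.
Activator ZorX is present, so *yilB* is transcribed.
So YilB is produced and active.
No repressor is bound and IrpJ and YilB are active, so *lomU* is transcribed.
→ *lomU* is ON in A.
Condition B:
Malonate is absent, so IrpJ is inactive.
Fe²⁺ is absent, so ZorX is inactive.
Melibiose is absent, so JovZ is inactive.
No activator is available at the *yilB* promoter, so *yilB* is not transcribed.
So YilB is not produced.
Required activator IrpJ is absent, so *lomU* is not transcribed.
→ *lomU* is OFF in B.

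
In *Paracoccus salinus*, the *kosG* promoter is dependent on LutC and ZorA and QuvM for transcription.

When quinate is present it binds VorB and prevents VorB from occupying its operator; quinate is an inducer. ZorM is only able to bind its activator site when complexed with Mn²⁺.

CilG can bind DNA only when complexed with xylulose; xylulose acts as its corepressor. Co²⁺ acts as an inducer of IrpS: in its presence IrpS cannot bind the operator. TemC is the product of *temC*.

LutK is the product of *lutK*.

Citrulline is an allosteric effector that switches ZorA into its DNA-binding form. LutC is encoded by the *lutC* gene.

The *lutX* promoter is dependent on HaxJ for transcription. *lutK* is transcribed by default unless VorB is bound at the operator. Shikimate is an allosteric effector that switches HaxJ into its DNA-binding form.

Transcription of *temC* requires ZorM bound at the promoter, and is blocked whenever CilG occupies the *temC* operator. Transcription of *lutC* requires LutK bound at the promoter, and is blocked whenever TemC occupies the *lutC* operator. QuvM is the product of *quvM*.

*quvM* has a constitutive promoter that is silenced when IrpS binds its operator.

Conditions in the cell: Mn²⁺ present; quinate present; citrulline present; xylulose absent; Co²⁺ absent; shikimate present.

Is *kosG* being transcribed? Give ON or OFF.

OFF

Quinate is present, so VorB is inactive.
With no repressor bound, *lutK* is transcribed.
So LutK is produced and active.
Xylulose is absent, so CilG is inactive.
Mn²⁺ is present, so ZorM is active.
No repressor is bound and ZorM is active, so *temC* is transcribed.
So TemC is produced and active.
With repressor TemC bound, *lutC* is not transcribed.
So LutC is not produced.
Citrulline is present, so ZorA is active.
Co²⁺ is absent, so IrpS is active.
With repressor IrpS bound, *quvM* is not transcribed.
So QuvM is not produced.
Required activator LutC is absent, so *kosG* is not transcribed.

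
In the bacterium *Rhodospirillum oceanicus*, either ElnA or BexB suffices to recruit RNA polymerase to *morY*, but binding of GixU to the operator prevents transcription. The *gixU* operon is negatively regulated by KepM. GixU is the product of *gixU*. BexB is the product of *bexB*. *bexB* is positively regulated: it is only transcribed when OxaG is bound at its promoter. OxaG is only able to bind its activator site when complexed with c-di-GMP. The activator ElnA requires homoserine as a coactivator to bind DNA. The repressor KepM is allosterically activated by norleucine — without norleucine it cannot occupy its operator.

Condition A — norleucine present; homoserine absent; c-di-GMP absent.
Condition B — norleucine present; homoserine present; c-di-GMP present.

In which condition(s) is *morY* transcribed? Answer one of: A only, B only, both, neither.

Condition A:
Norleucine is present, so KepM is active.
With repressor KepM bound, *gixU* is not transcribed.
So GixU is not produced.
Homoserine is absent, so ElnA is inactive.
c-di-GMP is absent, so OxaG is inactive.
Required activator OxaG is absent, so *bexB* is not transcribed.
So BexB is not produced.
No activator is available at the *morY* promoter, so *morY* is not transcribed.
→ *morY* is OFF in A.
Condition B:
Norleucine is present, so KepM is active.
With repressor KepM bound, *gixU* is not transcribed.
So GixU is not produced.
Homoserine is present, so ElnA is active.
c-di-GMP is present, so OxaG is active.
No repressor is bound and OxaG is active, so *bexB* is transcribed.
So BexB is produced and active.
Activator ElnA is present, so *morY* is transcribed.
→ *morY* is ON in B.

B only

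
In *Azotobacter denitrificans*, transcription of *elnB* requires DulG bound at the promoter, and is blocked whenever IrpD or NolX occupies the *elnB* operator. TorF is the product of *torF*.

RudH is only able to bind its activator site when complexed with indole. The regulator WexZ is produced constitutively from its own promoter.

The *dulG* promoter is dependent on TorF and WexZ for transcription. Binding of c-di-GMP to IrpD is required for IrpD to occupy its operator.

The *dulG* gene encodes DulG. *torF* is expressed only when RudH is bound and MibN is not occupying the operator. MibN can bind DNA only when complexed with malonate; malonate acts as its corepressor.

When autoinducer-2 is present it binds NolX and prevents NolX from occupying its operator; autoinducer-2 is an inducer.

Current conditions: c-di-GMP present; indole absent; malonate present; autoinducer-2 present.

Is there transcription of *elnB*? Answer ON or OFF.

c-di-GMP is present, so IrpD is active.
Malonate is present, so MibN is active.
Indole is absent, so RudH is inactive.
With repressor MibN bound, *torF* is not transcribed.
So TorF is not produced.
WexZ is produced constitutively and is active.
Required activator TorF is absent, so *dulG* is not transcribed.
So DulG is not produced.
Autoinducer-2 is present, so NolX is inactive.
With repressor IrpD bound, *elnB* is not transcribed.

OFF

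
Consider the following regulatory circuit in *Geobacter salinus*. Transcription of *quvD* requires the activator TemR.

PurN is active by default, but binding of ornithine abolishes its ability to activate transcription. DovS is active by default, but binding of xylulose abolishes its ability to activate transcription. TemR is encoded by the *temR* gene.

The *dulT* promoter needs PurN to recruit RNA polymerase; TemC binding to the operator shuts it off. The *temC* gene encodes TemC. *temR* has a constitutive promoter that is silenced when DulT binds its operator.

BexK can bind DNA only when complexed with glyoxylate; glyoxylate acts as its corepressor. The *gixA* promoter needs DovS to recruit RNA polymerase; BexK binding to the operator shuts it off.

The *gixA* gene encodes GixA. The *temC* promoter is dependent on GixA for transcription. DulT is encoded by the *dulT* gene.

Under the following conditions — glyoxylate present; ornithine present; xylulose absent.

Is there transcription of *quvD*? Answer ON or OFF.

ON

Glyoxylate is present, so BexK is active.
Xylulose is absent, so DovS is active.
With repressor BexK bound, *gixA* is not transcribed.
So GixA is not produced.
Required activator GixA is absent, so *temC* is not transcribed.
So TemC is not produced.
Ornithine is present, so PurN is inactive.
Required activator PurN is absent, so *dulT* is not transcribed.
So DulT is not produced.
With no repressor bound, *temR* is transcribed.
So TemR is produced and active.
No repressor is bound and TemR is active, so *quvD* is transcribed.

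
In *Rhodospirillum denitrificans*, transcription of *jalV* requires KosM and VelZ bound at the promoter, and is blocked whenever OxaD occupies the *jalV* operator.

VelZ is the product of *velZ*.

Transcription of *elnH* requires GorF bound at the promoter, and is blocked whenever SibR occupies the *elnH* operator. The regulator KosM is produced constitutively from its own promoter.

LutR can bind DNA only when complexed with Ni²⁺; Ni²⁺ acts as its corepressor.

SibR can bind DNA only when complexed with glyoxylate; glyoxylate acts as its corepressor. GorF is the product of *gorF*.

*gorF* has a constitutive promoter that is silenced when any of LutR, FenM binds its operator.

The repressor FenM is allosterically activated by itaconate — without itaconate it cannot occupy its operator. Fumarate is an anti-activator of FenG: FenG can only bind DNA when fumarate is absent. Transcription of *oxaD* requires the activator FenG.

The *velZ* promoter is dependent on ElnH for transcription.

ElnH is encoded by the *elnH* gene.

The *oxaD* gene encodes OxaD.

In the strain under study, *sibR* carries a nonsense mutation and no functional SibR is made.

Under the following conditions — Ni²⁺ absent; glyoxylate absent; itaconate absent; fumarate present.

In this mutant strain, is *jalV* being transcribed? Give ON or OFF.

ON

KosM is produced constitutively and is active.
Fumarate is present, so FenG is inactive.
Required activator FenG is absent, so *oxaD* is not transcribed.
So OxaD is not produced.
SibR is non-functional in this strain, so it has no effect.
Ni²⁺ is absent, so LutR is inactive.
Itaconate is absent, so FenM is inactive.
With no repressor bound, *gorF* is transcribed.
So GorF is produced and active.
No repressor is bound and GorF is active, so *elnH* is transcribed.
So ElnH is produced and active.
No repressor is bound and ElnH is active, so *velZ* is transcribed.
So VelZ is produced and active.
No repressor is bound and KosM and VelZ are active, so *jalV* is transcribed.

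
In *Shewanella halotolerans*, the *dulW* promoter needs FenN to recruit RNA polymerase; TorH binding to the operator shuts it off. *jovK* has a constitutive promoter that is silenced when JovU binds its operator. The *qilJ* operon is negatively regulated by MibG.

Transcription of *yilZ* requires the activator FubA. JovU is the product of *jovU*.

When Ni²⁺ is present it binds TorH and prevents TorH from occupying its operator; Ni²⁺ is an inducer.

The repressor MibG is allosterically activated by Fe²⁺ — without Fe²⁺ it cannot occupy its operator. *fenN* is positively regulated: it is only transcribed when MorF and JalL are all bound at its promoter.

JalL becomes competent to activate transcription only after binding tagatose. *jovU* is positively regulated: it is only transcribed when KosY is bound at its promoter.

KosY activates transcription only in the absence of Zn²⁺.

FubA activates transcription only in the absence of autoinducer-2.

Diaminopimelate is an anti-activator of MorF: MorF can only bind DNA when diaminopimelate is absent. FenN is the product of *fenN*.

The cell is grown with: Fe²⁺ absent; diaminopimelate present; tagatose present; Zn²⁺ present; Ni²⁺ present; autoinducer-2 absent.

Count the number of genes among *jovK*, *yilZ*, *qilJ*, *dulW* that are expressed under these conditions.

Zn²⁺ is present, so KosY is inactive.
Required activator KosY is absent, so *jovU* is not transcribed.
So JovU is not produced.
With no repressor bound, *jovK* is transcribed.
→ *jovK* is ON.
Autoinducer-2 is absent, so FubA is active.
No repressor is bound and FubA is active, so *yilZ* is transcribed.
→ *yilZ* is ON.
Fe²⁺ is absent, so MibG is inactive.
With no repressor bound, *qilJ* is transcribed.
→ *qilJ* is ON.
Ni²⁺ is present, so TorH is inactive.
Diaminopimelate is present, so MorF is inactive.
Tagatose is present, so JalL is active.
Required activator MorF is absent, so *fenN* is not transcribed.
So FenN is not produced.
Required activator FenN is absent, so *dulW* is not transcribed.
→ *dulW* is OFF.
3 of the 4 genes are transcribed.

3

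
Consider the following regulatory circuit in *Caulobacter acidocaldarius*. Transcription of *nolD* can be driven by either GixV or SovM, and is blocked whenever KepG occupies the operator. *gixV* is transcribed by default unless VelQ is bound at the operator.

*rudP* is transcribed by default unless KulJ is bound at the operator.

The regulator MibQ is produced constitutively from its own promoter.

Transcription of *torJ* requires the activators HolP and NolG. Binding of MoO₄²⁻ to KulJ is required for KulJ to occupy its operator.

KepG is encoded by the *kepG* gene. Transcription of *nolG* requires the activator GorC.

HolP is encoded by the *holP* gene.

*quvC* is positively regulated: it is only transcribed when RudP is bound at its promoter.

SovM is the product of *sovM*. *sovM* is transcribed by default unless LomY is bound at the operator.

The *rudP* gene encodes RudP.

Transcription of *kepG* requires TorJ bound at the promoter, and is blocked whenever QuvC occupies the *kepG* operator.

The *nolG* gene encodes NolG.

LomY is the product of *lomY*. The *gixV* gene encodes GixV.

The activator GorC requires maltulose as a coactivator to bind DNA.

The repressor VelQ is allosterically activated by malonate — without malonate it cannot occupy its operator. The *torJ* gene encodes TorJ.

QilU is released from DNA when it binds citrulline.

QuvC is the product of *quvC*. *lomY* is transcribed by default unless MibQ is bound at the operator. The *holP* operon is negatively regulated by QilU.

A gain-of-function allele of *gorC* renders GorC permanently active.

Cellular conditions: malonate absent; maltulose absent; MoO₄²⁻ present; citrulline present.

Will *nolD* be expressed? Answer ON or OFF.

Malonate is absent, so VelQ is inactive.
With no repressor bound, *gixV* is transcribed.
So GixV is produced and active.
MoO₄²⁻ is present, so KulJ is active.
With repressor KulJ bound, *rudP* is not transcribed.
So RudP is not produced.
Required activator RudP is absent, so *quvC* is not transcribed.
So QuvC is not produced.
Citrulline is present, so QilU is inactive.
With no repressor bound, *holP* is transcribed.
So HolP is produced and active.
GorC is constitutively active in this strain.
No repressor is bound and GorC is active, so *nolG* is transcribed.
So NolG is produced and active.
No repressor is bound and HolP and NolG are active, so *torJ* is transcribed.
So TorJ is produced and active.
No repressor is bound and TorJ is active, so *kepG* is transcribed.
So KepG is produced and active.
MibQ is produced constitutively and is active.
With repressor MibQ bound, *lomY* is not transcribed.
So LomY is not produced.
With no repressor bound, *sovM* is transcribed.
So SovM is produced and active.
With repressor KepG bound, *nolD* is not transcribed.

OFF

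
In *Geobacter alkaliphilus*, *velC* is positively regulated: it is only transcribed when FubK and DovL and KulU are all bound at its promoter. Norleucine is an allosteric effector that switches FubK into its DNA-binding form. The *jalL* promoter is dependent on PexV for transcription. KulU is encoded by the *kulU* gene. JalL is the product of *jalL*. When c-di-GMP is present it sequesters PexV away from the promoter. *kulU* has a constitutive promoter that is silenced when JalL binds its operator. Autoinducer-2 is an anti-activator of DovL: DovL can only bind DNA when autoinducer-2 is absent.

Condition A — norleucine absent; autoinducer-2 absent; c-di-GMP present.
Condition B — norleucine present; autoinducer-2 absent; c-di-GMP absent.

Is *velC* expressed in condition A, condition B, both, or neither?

Condition A:
Norleucine is absent, so FubK is inactive.
Autoinducer-2 is absent, so DovL is active.
c-di-GMP is present, so PexV is inactive.
Required activator PexV is absent, so *jalL* is not transcribed.
So JalL is not produced.
With no repressor bound, *kulU* is transcribed.
So KulU is produced and active.
Required activator FubK is absent, so *velC* is not transcribed.
→ *velC* is OFF in A.
Condition B:
Norleucine is present, so FubK is active.
Autoinducer-2 is absent, so DovL is active.
c-di-GMP is absent, so PexV is active.
No repressor is bound and PexV is active, so *jalL* is transcribed.
So JalL is produced and active.
With repressor JalL bound, *kulU* is not transcribed.
So KulU is not produced.
Required activator KulU is absent, so *velC* is not transcribed.
→ *velC* is OFF in B.

neither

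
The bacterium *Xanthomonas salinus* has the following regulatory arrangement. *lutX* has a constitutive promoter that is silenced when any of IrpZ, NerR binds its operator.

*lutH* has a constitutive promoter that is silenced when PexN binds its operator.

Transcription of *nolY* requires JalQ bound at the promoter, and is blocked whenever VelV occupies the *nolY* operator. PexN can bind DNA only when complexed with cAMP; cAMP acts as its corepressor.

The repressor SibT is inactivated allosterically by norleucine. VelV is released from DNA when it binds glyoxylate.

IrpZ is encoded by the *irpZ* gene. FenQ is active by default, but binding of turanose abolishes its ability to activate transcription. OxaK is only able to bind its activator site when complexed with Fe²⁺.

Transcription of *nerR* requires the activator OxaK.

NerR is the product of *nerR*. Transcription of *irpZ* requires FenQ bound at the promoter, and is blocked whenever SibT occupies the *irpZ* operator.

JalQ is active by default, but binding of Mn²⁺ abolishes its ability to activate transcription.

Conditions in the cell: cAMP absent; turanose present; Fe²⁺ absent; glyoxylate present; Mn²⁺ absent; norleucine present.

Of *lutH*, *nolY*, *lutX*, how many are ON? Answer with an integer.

3

cAMP is absent, so PexN is inactive.
With no repressor bound, *lutH* is transcribed.
→ *lutH* is ON.
Mn²⁺ is absent, so JalQ is active.
Glyoxylate is present, so VelV is inactive.
No repressor is bound and JalQ is active, so *nolY* is transcribed.
→ *nolY* is ON.
Turanose is present, so FenQ is inactive.
Norleucine is present, so SibT is inactive.
Required activator FenQ is absent, so *irpZ* is not transcribed.
So IrpZ is not produced.
Fe²⁺ is absent, so OxaK is inactive.
Required activator OxaK is absent, so *nerR* is not transcribed.
So NerR is not produced.
With no repressor bound, *lutX* is transcribed.
→ *lutX* is ON.
3 of the 3 genes are transcribed.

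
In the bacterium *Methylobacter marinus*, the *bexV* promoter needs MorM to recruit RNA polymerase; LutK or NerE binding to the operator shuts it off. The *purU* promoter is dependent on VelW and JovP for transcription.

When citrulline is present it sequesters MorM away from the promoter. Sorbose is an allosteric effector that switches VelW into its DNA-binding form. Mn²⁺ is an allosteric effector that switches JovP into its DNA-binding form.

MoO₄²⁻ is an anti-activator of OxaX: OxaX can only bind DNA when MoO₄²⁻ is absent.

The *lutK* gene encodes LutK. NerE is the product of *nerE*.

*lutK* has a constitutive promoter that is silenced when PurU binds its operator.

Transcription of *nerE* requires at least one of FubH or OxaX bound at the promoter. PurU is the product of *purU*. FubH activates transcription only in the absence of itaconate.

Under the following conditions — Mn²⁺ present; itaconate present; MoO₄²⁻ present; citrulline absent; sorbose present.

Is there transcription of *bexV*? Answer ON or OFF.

Sorbose is present, so VelW is active.
Mn²⁺ is present, so JovP is active.
No repressor is bound and VelW and JovP are active, so *purU* is transcribed.
So PurU is produced and active.
With repressor PurU bound, *lutK* is not transcribed.
So LutK is not produced.
Citrulline is absent, so MorM is active.
Itaconate is present, so FubH is inactive.
MoO₄²⁻ is present, so OxaX is inactive.
No activator is available at the *nerE* promoter, so *nerE* is not transcribed.
So NerE is not produced.
No repressor is bound and MorM is active, so *bexV* is transcribed.

ON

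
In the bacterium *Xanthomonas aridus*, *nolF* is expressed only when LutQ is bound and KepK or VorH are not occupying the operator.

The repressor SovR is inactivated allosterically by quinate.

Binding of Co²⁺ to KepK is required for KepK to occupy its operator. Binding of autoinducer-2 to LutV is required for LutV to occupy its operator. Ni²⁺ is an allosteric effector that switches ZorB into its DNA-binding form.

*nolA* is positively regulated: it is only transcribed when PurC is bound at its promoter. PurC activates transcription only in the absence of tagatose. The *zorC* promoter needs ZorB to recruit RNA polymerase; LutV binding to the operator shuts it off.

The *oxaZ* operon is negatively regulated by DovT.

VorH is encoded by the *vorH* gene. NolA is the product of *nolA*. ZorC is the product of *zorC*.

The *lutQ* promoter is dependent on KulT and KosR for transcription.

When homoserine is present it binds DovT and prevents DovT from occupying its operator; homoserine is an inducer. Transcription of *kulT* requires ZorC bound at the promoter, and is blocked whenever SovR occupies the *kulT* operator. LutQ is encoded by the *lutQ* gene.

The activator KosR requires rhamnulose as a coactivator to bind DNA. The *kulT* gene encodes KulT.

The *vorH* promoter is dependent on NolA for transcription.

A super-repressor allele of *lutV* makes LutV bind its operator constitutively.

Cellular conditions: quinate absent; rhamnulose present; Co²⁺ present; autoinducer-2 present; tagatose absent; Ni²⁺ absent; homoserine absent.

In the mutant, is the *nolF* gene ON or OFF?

OFF

Co²⁺ is present, so KepK is active.
Tagatose is absent, so PurC is active.
No repressor is bound and PurC is active, so *nolA* is transcribed.
So NolA is produced and active.
No repressor is bound and NolA is active, so *vorH* is transcribed.
So VorH is produced and active.
Ni²⁺ is absent, so ZorB is inactive.
LutV is constitutively active in this strain.
With repressor LutV bound, *zorC* is not transcribed.
So ZorC is not produced.
Quinate is absent, so SovR is active.
With repressor SovR bound, *kulT* is not transcribed.
So KulT is not produced.
Rhamnulose is present, so KosR is active.
Required activator KulT is absent, so *lutQ* is not transcribed.
So LutQ is not produced.
With repressor KepK bound, *nolF* is not transcribed.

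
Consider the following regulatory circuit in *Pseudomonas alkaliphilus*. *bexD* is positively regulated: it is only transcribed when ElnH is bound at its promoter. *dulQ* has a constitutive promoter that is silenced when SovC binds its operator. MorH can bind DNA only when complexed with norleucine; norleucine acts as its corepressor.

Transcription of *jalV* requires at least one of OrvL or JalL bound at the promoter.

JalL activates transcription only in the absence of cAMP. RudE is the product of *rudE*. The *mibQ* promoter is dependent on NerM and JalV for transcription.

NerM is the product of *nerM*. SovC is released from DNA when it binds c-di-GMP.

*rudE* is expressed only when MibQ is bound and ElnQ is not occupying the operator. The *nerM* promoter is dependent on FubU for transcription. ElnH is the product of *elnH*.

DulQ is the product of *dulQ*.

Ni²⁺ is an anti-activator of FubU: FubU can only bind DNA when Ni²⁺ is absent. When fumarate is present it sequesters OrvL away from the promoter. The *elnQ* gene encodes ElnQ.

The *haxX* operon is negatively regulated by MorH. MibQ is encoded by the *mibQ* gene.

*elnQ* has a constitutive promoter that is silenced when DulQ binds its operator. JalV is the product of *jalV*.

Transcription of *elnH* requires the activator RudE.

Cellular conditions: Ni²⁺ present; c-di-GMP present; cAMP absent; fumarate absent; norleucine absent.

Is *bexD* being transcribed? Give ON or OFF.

OFF

c-di-GMP is present, so SovC is inactive.
With no repressor bound, *dulQ* is transcribed.
So DulQ is produced and active.
With repressor DulQ bound, *elnQ* is not transcribed.
So ElnQ is not produced.
Ni²⁺ is present, so FubU is inactive.
Required activator FubU is absent, so *nerM* is not transcribed.
So NerM is not produced.
Fumarate is absent, so OrvL is active.
cAMP is absent, so JalL is active.
Activator OrvL is present, so *jalV* is transcribed.
So JalV is produced and active.
Required activator NerM is absent, so *mibQ* is not transcribed.
So MibQ is not produced.
Required activator MibQ is absent, so *rudE* is not transcribed.
So RudE is not produced.
Required activator RudE is absent, so *elnH* is not transcribed.
So ElnH is not produced.
Required activator ElnH is absent, so *bexD* is not transcribed.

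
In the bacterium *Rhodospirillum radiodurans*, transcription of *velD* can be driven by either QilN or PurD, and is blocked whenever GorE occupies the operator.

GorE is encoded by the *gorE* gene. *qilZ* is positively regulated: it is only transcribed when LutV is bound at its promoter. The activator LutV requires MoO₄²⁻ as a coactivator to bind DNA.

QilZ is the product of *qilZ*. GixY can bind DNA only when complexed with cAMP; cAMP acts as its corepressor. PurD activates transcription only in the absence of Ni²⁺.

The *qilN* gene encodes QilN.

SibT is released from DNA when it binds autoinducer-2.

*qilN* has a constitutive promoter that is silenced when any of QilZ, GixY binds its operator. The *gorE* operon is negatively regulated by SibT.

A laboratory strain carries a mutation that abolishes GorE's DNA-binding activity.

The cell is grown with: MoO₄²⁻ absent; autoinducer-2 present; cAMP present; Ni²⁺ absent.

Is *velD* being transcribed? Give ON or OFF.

MoO₄²⁻ is absent, so LutV is inactive.
Required activator LutV is absent, so *qilZ* is not transcribed.
So QilZ is not produced.
cAMP is present, so GixY is active.
With repressor GixY bound, *qilN* is not transcribed.
So QilN is not produced.
GorE is non-functional in this strain, so it has no effect.
Ni²⁺ is absent, so PurD is active.
Activator PurD is present, so *velD* is transcribed.

ON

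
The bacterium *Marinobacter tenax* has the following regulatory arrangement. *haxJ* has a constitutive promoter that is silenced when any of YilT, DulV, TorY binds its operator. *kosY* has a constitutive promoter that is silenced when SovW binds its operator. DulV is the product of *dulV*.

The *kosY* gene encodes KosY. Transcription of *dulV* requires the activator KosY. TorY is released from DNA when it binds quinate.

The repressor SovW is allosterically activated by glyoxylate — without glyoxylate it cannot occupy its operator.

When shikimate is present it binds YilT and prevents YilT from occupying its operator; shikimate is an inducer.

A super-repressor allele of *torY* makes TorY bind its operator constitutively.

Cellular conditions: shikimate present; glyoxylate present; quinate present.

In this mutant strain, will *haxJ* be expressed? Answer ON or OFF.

OFF

Shikimate is present, so YilT is inactive.
Glyoxylate is present, so SovW is active.
With repressor SovW bound, *kosY* is not transcribed.
So KosY is not produced.
Required activator KosY is absent, so *dulV* is not transcribed.
So DulV is not produced.
TorY is constitutively active in this strain.
With repressor TorY bound, *haxJ* is not transcribed.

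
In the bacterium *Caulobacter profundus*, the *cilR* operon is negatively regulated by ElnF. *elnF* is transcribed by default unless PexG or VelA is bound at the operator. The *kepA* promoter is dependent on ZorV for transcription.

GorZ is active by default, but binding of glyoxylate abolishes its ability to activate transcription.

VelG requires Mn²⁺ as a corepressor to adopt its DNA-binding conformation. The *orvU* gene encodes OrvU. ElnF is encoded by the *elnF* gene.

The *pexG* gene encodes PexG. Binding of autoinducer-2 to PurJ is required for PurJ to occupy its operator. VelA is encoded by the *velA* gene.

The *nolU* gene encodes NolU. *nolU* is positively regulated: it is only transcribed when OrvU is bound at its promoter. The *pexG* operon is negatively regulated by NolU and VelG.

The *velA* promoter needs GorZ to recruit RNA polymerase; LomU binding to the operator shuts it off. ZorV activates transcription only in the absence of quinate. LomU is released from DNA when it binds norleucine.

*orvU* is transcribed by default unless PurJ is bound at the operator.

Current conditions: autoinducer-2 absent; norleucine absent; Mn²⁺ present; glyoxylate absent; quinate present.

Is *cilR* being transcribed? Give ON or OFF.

OFF

Autoinducer-2 is absent, so PurJ is inactive.
With no repressor bound, *orvU* is transcribed.
So OrvU is produced and active.
No repressor is bound and OrvU is active, so *nolU* is transcribed.
So NolU is produced and active.
Mn²⁺ is present, so VelG is active.
With repressor NolU bound, *pexG* is not transcribed.
So PexG is not produced.
Norleucine is absent, so LomU is active.
Glyoxylate is absent, so GorZ is active.
With repressor LomU bound, *velA* is not transcribed.
So VelA is not produced.
With no repressor bound, *elnF* is transcribed.
So ElnF is produced and active.
With repressor ElnF bound, *cilR* is not transcribed.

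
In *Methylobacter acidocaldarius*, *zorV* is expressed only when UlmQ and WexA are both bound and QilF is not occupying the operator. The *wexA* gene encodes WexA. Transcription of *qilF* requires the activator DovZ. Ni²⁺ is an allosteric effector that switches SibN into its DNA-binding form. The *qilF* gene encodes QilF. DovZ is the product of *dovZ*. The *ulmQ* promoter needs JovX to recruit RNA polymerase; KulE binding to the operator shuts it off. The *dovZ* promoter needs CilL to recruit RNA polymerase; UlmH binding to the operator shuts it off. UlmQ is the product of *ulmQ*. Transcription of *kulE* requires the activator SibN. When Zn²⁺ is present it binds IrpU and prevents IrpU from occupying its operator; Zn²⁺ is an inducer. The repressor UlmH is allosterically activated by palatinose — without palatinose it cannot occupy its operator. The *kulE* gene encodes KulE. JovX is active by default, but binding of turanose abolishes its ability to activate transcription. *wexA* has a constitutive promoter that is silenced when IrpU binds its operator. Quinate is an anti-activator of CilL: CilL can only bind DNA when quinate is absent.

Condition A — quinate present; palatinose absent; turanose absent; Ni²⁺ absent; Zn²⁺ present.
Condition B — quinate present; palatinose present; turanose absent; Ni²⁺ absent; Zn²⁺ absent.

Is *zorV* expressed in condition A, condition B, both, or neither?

A only

Condition A:
Quinate is present, so CilL is inactive.
Palatinose is absent, so UlmH is inactive.
Required activator CilL is absent, so *dovZ* is not transcribed.
So DovZ is not produced.
Required activator DovZ is absent, so *qilF* is not transcribed.
So QilF is not produced.
Turanose is absent, so JovX is active.
Ni²⁺ is absent, so SibN is inactive.
Required activator SibN is absent, so *kulE* is not transcribed.
So KulE is not produced.
No repressor is bound and JovX is active, so *ulmQ* is transcribed.
So UlmQ is produced and active.
Zn²⁺ is present, so IrpU is inactive.
With no repressor bound, *wexA* is transcribed.
So WexA is produced and active.
No repressor is bound and UlmQ and WexA are active, so *zorV* is transcribed.
→ *zorV* is ON in A.
Condition B:
Quinate is present, so CilL is inactive.
Palatinose is present, so UlmH is active.
With repressor UlmH bound, *dovZ* is not transcribed.
So DovZ is not produced.
Required activator DovZ is absent, so *qilF* is not transcribed.
So QilF is not produced.
Turanose is absent, so JovX is active.
Ni²⁺ is absent, so SibN is inactive.
Required activator SibN is absent, so *kulE* is not transcribed.
So KulE is not produced.
No repressor is bound and JovX is active, so *ulmQ* is transcribed.
So UlmQ is produced and active.
Zn²⁺ is absent, so IrpU is active.
With repressor IrpU bound, *wexA* is not transcribed.
So WexA is not produced.
Required activator WexA is absent, so *zorV* is not transcribed.
→ *zorV* is OFF in B.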